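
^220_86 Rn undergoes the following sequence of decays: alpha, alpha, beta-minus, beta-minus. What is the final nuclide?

Start: (A, Z) = (220, 86).
After α: (216, 84).
After α: (212, 82).
After β⁻: (212, 83).
After β⁻: (212, 84).
Z = 84 is polonium.

Po-212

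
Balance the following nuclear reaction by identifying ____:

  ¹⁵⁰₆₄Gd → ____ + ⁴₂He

Sm-146

Conserve mass number: 150 = A + 4, so A = 146.
Conserve atomic number: 64 = Z + 2, so Z = 62.
Z = 62 is samarium, so the species is ¹⁴⁶₆₂Sm.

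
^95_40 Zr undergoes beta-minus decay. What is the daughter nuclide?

Beta-minus decay: mass number changes by +0, atomic number by +1.
A: 95 = 95; Z: 40 + 1 = 41.
Z = 41 is niobium, so the daughter is ^95_41 Nb.

Nb-95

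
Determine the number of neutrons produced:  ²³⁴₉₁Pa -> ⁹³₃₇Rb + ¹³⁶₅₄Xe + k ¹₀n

Conserve mass number: 234 = 93 + 136 + k, so k = 234 − 229 = 5.
Check atomic number: 91 = 37 + 54 + 0 = 91. ✓

5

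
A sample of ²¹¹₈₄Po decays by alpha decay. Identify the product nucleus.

Pb-207

Alpha decay: mass number changes by -4, atomic number by -2.
A: 211 − 4 = 207; Z: 84 − 2 = 82.
Z = 82 is lead, so the daughter is ²⁰⁷₈₂Pb.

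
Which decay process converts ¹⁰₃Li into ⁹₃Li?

neutron emission

ΔA = 9 − 10 = -1; ΔZ = 3 − 3 = +0.
A drops by 1 with Z unchanged — a neutron was emitted.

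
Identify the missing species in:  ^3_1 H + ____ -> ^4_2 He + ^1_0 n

Conserve mass number: 3 + A = 4 + 1, so A = 2.
Conserve atomic number: 1 + Z = 2 + 0, so Z = 1.
A = 2 and Z = 1 is ^2_1 H — a deuteron.

deuteron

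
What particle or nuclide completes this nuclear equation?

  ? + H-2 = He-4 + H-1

Conserve mass number: A + 2 = 4 + 1, so A = 3.
Conserve atomic number: Z + 1 = 2 + 1, so Z = 2.
Z = 2 is helium, so the species is He-3.

He-3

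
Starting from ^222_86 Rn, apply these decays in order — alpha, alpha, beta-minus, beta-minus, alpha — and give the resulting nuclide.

Start: (A, Z) = (222, 86).
After α: (218, 84).
After α: (214, 82).
After β⁻: (214, 83).
After β⁻: (214, 84).
After α: (210, 82).
Z = 82 is lead.

Pb-210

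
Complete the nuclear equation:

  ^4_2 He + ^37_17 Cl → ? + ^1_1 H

Ar-40

Conserve mass number: 4 + 37 = A + 1, so A = 40.
Conserve atomic number: 2 + 17 = Z + 1, so Z = 18.
Z = 18 is argon, so the species is ^40_18 Ar.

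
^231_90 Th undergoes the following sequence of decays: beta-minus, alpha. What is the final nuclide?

Ac-227

Start: (A, Z) = (231, 90).
After β⁻: (231, 91).
After α: (227, 89).
Z = 89 is actinium.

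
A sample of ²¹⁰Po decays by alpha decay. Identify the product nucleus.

Pb-206

Alpha decay: mass number changes by -4, atomic number by -2.
A: 210 − 4 = 206; Z: 84 − 2 = 82.
Z = 82 is lead, so the daughter is ²⁰⁶Pb.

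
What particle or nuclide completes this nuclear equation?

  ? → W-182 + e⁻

Conserve mass number: A = 182 + 0, so A = 182.
Conserve atomic number: Z = 74 − 1, so Z = 73.
Z = 73 is tantalum, so the species is Ta-182.

Ta-182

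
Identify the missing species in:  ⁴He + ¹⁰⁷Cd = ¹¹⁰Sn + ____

Conserve mass number: 4 + 107 = 110 + A, so A = 1.
Conserve atomic number: 2 + 48 = 50 + Z, so Z = 0.
A = 1 and Z = 0 is ¹n — a neutron.

neutron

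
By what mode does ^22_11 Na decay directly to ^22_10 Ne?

ΔA = 22 − 22 = 0; ΔZ = 10 − 11 = -1.
A is unchanged and Z drops by 1 — a proton has become a neutron (β⁺ emission or electron capture).

beta-plus decay or electron capture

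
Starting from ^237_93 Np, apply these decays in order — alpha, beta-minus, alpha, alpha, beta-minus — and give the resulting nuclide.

Ac-225

Start: (A, Z) = (237, 93).
After α: (233, 91).
After β⁻: (233, 92).
After α: (229, 90).
After α: (225, 88).
After β⁻: (225, 89).
Z = 89 is actinium.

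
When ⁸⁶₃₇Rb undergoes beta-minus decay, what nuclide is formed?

Sr-86

Beta-minus decay: mass number changes by +0, atomic number by +1.
A: 86 = 86; Z: 37 + 1 = 38.
Z = 38 is strontium, so the daughter is ⁸⁶₃₈Sr.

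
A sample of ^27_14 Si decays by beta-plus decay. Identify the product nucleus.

Beta-plus decay: mass number changes by +0, atomic number by -1.
A: 27 = 27; Z: 14 − 1 = 13.
Z = 13 is aluminium, so the daughter is ^27_13 Al.

Al-27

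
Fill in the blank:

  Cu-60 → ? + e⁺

Conserve mass number: 60 = A + 0, so A = 60.
Conserve atomic number: 29 = Z + 1, so Z = 28.
Z = 28 is nickel, so the species is Ni-60.

Ni-60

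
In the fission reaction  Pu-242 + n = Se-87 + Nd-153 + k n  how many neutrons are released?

Conserve mass number: 243 = 87 + 153 + k, so k = 243 − 240 = 3.
Check atomic number: 94 = 34 + 60 + 0 = 94. ✓

3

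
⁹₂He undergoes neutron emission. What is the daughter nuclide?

Neutron emission: mass number changes by -1, atomic number by +0.
A: 9 − 1 = 8; Z: 2 = 2.
Z = 2 is helium, so the daughter is ⁸₂He.

He-8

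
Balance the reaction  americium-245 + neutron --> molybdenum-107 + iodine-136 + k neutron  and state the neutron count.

Conserve mass number: 246 = 107 + 136 + k, so k = 246 − 243 = 3.
Check atomic number: 95 = 42 + 53 + 0 = 95. ✓

3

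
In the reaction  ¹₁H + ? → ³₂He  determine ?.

deuteron

Conserve mass number: 1 + A = 3, so A = 2.
Conserve atomic number: 1 + Z = 2, so Z = 1.
A = 2 and Z = 1 is ²₁H — a deuteron.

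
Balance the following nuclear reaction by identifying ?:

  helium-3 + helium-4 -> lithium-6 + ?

proton

Conserve mass number: 3 + 4 = 6 + A, so A = 1.
Conserve atomic number: 2 + 2 = 3 + Z, so Z = 1.
A = 1 and Z = 1 is hydrogen-1 — a proton.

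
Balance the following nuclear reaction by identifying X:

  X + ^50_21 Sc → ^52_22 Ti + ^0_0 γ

deuteron

Conserve mass number: A + 50 = 52 + 0, so A = 2.
Conserve atomic number: Z + 21 = 22 + 0, so Z = 1.
A = 2 and Z = 1 is ^2_1 H — a deuteron.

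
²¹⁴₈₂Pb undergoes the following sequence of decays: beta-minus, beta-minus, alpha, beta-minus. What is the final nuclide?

Start: (A, Z) = (214, 82).
After β⁻: (214, 83).
After β⁻: (214, 84).
After α: (210, 82).
After β⁻: (210, 83).
Z = 83 is bismuth.

Bi-210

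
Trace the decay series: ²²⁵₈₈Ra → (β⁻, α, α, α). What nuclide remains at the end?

Bi-213

Start: (A, Z) = (225, 88).
After β⁻: (225, 89).
After α: (221, 87).
After α: (217, 85).
After α: (213, 83).
Z = 83 is bismuth.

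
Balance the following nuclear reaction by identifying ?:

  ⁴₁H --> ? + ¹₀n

H-3

Conserve mass number: 4 = A + 1, so A = 3.
Conserve atomic number: 1 = Z + 0, so Z = 1.
A = 3 and Z = 1 is ³₁H — a triton.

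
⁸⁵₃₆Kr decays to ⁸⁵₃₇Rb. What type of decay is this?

ΔA = 85 − 85 = 0; ΔZ = 37 − 36 = +1.
A is unchanged and Z rises by 1 — a neutron has become a proton (β⁻ decay).

beta-minus decay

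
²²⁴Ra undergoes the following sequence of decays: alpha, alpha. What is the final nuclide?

Start: (A, Z) = (224, 88).
After α: (220, 86).
After α: (216, 84).
Z = 84 is polonium.

Po-216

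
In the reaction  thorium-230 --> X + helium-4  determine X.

Ra-226

Conserve mass number: 230 = A + 4, so A = 226.
Conserve atomic number: 90 = Z + 2, so Z = 88.
Z = 88 is radium, so the species is radium-226.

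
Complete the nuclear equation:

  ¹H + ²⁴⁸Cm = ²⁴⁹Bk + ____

Conserve mass number: 1 + 248 = 249 + A, so A = 0.
Conserve atomic number: 1 + 96 = 97 + Z, so Z = 0.
A = 0 and Z = 0 is γ — a gamma ray.

gamma ray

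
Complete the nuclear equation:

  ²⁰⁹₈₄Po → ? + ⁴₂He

Pb-205

Conserve mass number: 209 = A + 4, so A = 205.
Conserve atomic number: 84 = Z + 2, so Z = 82.
Z = 82 is lead, so the species is ²⁰⁵₈₂Pb.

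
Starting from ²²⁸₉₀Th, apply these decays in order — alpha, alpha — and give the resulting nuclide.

Start: (A, Z) = (228, 90).
After α: (224, 88).
After α: (220, 86).
Z = 86 is radon.

Rn-220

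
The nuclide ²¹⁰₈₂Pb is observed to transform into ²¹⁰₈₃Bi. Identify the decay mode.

beta-minus decay

ΔA = 210 − 210 = 0; ΔZ = 83 − 82 = +1.
A is unchanged and Z rises by 1 — a neutron has become a proton (β⁻ decay).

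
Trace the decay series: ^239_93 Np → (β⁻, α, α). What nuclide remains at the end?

Th-231

Start: (A, Z) = (239, 93).
After β⁻: (239, 94).
After α: (235, 92).
After α: (231, 90).
Z = 90 is thorium.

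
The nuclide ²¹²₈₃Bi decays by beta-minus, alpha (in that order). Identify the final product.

Start: (A, Z) = (212, 83).
After β⁻: (212, 84).
After α: (208, 82).
Z = 82 is lead.

Pb-208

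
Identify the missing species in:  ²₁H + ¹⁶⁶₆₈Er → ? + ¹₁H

Conserve mass number: 2 + 166 = A + 1, so A = 167.
Conserve atomic number: 1 + 68 = Z + 1, so Z = 68.
Z = 68 is erbium, so the species is ¹⁶⁷₆₈Er.

Er-167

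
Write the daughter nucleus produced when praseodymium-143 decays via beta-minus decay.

Nd-143

Beta-minus decay: mass number changes by +0, atomic number by +1.
A: 143 = 143; Z: 59 + 1 = 60.
Z = 60 is neodymium, so the daughter is neodymium-143.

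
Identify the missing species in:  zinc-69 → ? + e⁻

Ga-69

Conserve mass number: 69 = A + 0, so A = 69.
Conserve atomic number: 30 = Z − 1, so Z = 31.
Z = 31 is gallium, so the species is gallium-69.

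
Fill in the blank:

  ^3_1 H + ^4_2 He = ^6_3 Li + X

Conserve mass number: 3 + 4 = 6 + A, so A = 1.
Conserve atomic number: 1 + 2 = 3 + Z, so Z = 0.
A = 1 and Z = 0 is ^1_0 n — a neutron.

neutron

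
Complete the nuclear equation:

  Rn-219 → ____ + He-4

Po-215

Conserve mass number: 219 = A + 4, so A = 215.
Conserve atomic number: 86 = Z + 2, so Z = 84.
Z = 84 is polonium, so the species is Po-215.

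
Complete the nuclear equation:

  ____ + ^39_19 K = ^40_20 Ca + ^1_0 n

deuteron

Conserve mass number: A + 39 = 40 + 1, so A = 2.
Conserve atomic number: Z + 19 = 20 + 0, so Z = 1.
A = 2 and Z = 1 is ^2_1 H — a deuteron.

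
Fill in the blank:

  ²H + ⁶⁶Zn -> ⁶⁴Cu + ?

Conserve mass number: 2 + 66 = 64 + A, so A = 4.
Conserve atomic number: 1 + 30 = 29 + Z, so Z = 2.
A = 4 and Z = 2 is ⁴He — an alpha particle.

alpha particle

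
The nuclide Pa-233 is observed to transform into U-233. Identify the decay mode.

ΔA = 233 − 233 = 0; ΔZ = 92 − 91 = +1.
A is unchanged and Z rises by 1 — a neutron has become a proton (β⁻ decay).

beta-minus decay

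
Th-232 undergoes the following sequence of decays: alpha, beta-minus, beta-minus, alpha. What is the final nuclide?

Start: (A, Z) = (232, 90).
After α: (228, 88).
After β⁻: (228, 89).
After β⁻: (228, 90).
After α: (224, 88).
Z = 88 is radium.

Ra-224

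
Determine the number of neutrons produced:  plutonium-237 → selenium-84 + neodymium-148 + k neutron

Conserve mass number: 237 = 84 + 148 + k, so k = 237 − 232 = 5.
Check atomic number: 94 = 34 + 60 + 0 = 94. ✓

5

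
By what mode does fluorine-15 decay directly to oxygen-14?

ΔA = 14 − 15 = -1; ΔZ = 8 − 9 = -1.
A drops by 1 and Z drops by 1 — a proton was emitted.

proton emission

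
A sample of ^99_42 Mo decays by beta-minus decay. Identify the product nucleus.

Tc-99

Beta-minus decay: mass number changes by +0, atomic number by +1.
A: 99 = 99; Z: 42 + 1 = 43.
Z = 43 is technetium, so the daughter is ^99_43 Tc.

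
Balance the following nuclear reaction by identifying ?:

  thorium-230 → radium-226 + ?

alpha particle

Conserve mass number: 230 = 226 + A, so A = 4.
Conserve atomic number: 90 = 88 + Z, so Z = 2.
A = 4 and Z = 2 is helium-4 — an alpha particle.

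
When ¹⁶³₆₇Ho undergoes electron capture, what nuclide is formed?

Electron capture: mass number changes by +0, atomic number by -1.
A: 163 = 163; Z: 67 − 1 = 66.
Z = 66 is dysprosium, so the daughter is ¹⁶³₆₆Dy.

Dy-163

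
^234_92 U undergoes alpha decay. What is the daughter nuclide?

Alpha decay: mass number changes by -4, atomic number by -2.
A: 234 − 4 = 230; Z: 92 − 2 = 90.
Z = 90 is thorium, so the daughter is ^230_90 Th.

Th-230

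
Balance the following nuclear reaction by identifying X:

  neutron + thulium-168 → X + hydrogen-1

Conserve mass number: 1 + 168 = A + 1, so A = 168.
Conserve atomic number: 0 + 69 = Z + 1, so Z = 68.
Z = 68 is erbium, so the species is erbium-168.

Er-168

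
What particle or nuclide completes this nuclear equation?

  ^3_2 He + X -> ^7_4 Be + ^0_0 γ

Conserve mass number: 3 + A = 7 + 0, so A = 4.
Conserve atomic number: 2 + Z = 4 + 0, so Z = 2.
A = 4 and Z = 2 is ^4_2 He — an alpha particle.

alpha particle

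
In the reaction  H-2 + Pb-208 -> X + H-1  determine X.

Pb-209

Conserve mass number: 2 + 208 = A + 1, so A = 209.
Conserve atomic number: 1 + 82 = Z + 1, so Z = 82.
Z = 82 is lead, so the species is Pb-209.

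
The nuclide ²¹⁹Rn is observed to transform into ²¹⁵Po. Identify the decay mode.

ΔA = 215 − 219 = -4; ΔZ = 84 − 86 = -2.
A drops by 4 and Z drops by 2 — the signature of alpha emission.

alpha decay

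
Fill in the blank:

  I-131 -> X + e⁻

Conserve mass number: 131 = A + 0, so A = 131.
Conserve atomic number: 53 = Z − 1, so Z = 54.
Z = 54 is xenon, so the species is Xe-131.

Xe-131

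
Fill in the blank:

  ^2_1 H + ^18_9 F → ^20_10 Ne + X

Conserve mass number: 2 + 18 = 20 + A, so A = 0.
Conserve atomic number: 1 + 9 = 10 + Z, so Z = 0.
A = 0 and Z = 0 is ^0_0 γ — a gamma ray.

gamma ray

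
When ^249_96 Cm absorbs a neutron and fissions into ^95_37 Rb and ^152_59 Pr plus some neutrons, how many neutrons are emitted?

3

Conserve mass number: 250 = 95 + 152 + k, so k = 250 − 247 = 3.
Check atomic number: 96 = 37 + 59 + 0 = 96. ✓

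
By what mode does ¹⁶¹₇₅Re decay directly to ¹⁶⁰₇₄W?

ΔA = 160 − 161 = -1; ΔZ = 74 − 75 = -1.
A drops by 1 and Z drops by 1 — a proton was emitted.

proton emission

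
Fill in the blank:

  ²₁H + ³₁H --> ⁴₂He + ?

neutron

Conserve mass number: 2 + 3 = 4 + A, so A = 1.
Conserve atomic number: 1 + 1 = 2 + Z, so Z = 0.
A = 1 and Z = 0 is ¹₀n — a neutron.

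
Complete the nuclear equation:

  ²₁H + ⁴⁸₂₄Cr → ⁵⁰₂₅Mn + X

gamma ray

Conserve mass number: 2 + 48 = 50 + A, so A = 0.
Conserve atomic number: 1 + 24 = 25 + Z, so Z = 0.
A = 0 and Z = 0 is ⁰₀γ — a gamma ray.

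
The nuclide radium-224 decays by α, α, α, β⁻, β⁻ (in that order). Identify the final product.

Po-212

Start: (A, Z) = (224, 88).
After α: (220, 86).
After α: (216, 84).
After α: (212, 82).
After β⁻: (212, 83).
After β⁻: (212, 84).
Z = 84 is polonium.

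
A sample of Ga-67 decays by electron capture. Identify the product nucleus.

Zn-67

Electron capture: mass number changes by +0, atomic number by -1.
A: 67 = 67; Z: 31 − 1 = 30.
Z = 30 is zinc, so the daughter is Zn-67.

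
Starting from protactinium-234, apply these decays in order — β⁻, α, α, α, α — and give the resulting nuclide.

Po-218

Start: (A, Z) = (234, 91).
After β⁻: (234, 92).
After α: (230, 90).
After α: (226, 88).
After α: (222, 86).
After α: (218, 84).
Z = 84 is polonium.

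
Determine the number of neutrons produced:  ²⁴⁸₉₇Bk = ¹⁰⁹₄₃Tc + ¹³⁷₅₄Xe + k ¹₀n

2

Conserve mass number: 248 = 109 + 137 + k, so k = 248 − 246 = 2.
Check atomic number: 97 = 43 + 54 + 0 = 97. ✓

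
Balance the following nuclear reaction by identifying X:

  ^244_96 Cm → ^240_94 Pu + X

alpha particle

Conserve mass number: 244 = 240 + A, so A = 4.
Conserve atomic number: 96 = 94 + Z, so Z = 2.
A = 4 and Z = 2 is ^4_2 He — an alpha particle.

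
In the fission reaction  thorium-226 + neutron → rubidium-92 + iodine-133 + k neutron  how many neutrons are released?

Conserve mass number: 227 = 92 + 133 + k, so k = 227 − 225 = 2.
Check atomic number: 90 = 37 + 53 + 0 = 90. ✓

2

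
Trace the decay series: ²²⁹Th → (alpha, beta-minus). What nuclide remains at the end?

Ac-225

Start: (A, Z) = (229, 90).
After α: (225, 88).
After β⁻: (225, 89).
Z = 89 is actinium.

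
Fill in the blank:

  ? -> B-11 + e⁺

C-11

Conserve mass number: A = 11 + 0, so A = 11.
Conserve atomic number: Z = 5 + 1, so Z = 6.
Z = 6 is carbon, so the species is C-11.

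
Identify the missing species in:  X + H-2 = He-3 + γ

proton

Conserve mass number: A + 2 = 3 + 0, so A = 1.
Conserve atomic number: Z + 1 = 2 + 0, so Z = 1.
A = 1 and Z = 1 is H-1 — a proton.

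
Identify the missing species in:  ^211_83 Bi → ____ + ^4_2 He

Tl-207

Conserve mass number: 211 = A + 4, so A = 207.
Conserve atomic number: 83 = Z + 2, so Z = 81.
Z = 81 is thallium, so the species is ^207_81 Tl.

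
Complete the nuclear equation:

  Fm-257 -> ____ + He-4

Conserve mass number: 257 = A + 4, so A = 253.
Conserve atomic number: 100 = Z + 2, so Z = 98.
Z = 98 is californium, so the species is Cf-253.

Cf-253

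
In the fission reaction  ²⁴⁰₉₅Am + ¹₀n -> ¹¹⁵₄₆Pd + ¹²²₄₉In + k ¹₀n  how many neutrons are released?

4

Conserve mass number: 241 = 115 + 122 + k, so k = 241 − 237 = 4.
Check atomic number: 95 = 46 + 49 + 0 = 95. ✓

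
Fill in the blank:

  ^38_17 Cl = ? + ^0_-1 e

Ar-38

Conserve mass number: 38 = A + 0, so A = 38.
Conserve atomic number: 17 = Z − 1, so Z = 18.
Z = 18 is argon, so the species is ^38_18 Ar.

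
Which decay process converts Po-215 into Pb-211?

ΔA = 211 − 215 = -4; ΔZ = 82 − 84 = -2.
A drops by 4 and Z drops by 2 — the signature of alpha emission.

alpha decay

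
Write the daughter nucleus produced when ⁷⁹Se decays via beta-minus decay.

Br-79

Beta-minus decay: mass number changes by +0, atomic number by +1.
A: 79 = 79; Z: 34 + 1 = 35.
Z = 35 is bromine, so the daughter is ⁷⁹Br.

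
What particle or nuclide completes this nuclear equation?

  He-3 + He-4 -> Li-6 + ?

Conserve mass number: 3 + 4 = 6 + A, so A = 1.
Conserve atomic number: 2 + 2 = 3 + Z, so Z = 1.
A = 1 and Z = 1 is H-1 — a proton.

proton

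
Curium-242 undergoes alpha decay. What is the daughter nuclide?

Alpha decay: mass number changes by -4, atomic number by -2.
A: 242 − 4 = 238; Z: 96 − 2 = 94.
Z = 94 is plutonium, so the daughter is plutonium-238.

Pu-238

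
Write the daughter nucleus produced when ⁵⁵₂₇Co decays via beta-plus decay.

Fe-55

Beta-plus decay: mass number changes by +0, atomic number by -1.
A: 55 = 55; Z: 27 − 1 = 26.
Z = 26 is iron, so the daughter is ⁵⁵₂₆Fe.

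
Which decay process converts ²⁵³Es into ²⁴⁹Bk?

ΔA = 249 − 253 = -4; ΔZ = 97 − 99 = -2.
A drops by 4 and Z drops by 2 — the signature of alpha emission.

alpha decay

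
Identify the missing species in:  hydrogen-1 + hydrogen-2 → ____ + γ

He-3

Conserve mass number: 1 + 2 = A + 0, so A = 3.
Conserve atomic number: 1 + 1 = Z + 0, so Z = 2.
Z = 2 is helium, so the species is helium-3.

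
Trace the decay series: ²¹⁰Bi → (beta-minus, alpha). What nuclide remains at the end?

Pb-206

Start: (A, Z) = (210, 83).
After β⁻: (210, 84).
After α: (206, 82).
Z = 82 is lead.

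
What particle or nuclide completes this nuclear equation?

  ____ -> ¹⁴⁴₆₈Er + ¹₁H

Conserve mass number: A = 144 + 1, so A = 145.
Conserve atomic number: Z = 68 + 1, so Z = 69.
Z = 69 is thulium, so the species is ¹⁴⁵₆₉Tm.

Tm-145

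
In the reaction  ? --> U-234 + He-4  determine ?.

Conserve mass number: A = 234 + 4, so A = 238.
Conserve atomic number: Z = 92 + 2, so Z = 94.
Z = 94 is plutonium, so the species is Pu-238.

Pu-238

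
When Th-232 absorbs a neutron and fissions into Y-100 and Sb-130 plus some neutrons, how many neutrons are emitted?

Conserve mass number: 233 = 100 + 130 + k, so k = 233 − 230 = 3.
Check atomic number: 90 = 39 + 51 + 0 = 90. ✓

3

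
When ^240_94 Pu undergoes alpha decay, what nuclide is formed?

Alpha decay: mass number changes by -4, atomic number by -2.
A: 240 − 4 = 236; Z: 94 − 2 = 92.
Z = 92 is uranium, so the daughter is ^236_92 U.

U-236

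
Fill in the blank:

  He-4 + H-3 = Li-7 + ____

gamma ray

Conserve mass number: 4 + 3 = 7 + A, so A = 0.
Conserve atomic number: 2 + 1 = 3 + Z, so Z = 0.
A = 0 and Z = 0 is γ — a gamma ray.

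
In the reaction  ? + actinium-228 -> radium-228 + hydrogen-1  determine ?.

neutron

Conserve mass number: A + 228 = 228 + 1, so A = 1.
Conserve atomic number: Z + 89 = 88 + 1, so Z = 0.
A = 1 and Z = 0 is neutron — a neutron.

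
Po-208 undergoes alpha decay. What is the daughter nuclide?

Alpha decay: mass number changes by -4, atomic number by -2.
A: 208 − 4 = 204; Z: 84 − 2 = 82.
Z = 82 is lead, so the daughter is Pb-204.

Pb-204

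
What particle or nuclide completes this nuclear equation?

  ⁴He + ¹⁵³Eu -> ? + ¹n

Tb-156

Conserve mass number: 4 + 153 = A + 1, so A = 156.
Conserve atomic number: 2 + 63 = Z + 0, so Z = 65.
Z = 65 is terbium, so the species is ¹⁵⁶Tb.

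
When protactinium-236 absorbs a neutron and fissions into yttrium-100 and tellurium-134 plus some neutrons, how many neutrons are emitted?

3

Conserve mass number: 237 = 100 + 134 + k, so k = 237 − 234 = 3.
Check atomic number: 91 = 39 + 52 + 0 = 91. ✓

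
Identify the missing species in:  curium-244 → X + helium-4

Pu-240

Conserve mass number: 244 = A + 4, so A = 240.
Conserve atomic number: 96 = Z + 2, so Z = 94.
Z = 94 is plutonium, so the species is plutonium-240.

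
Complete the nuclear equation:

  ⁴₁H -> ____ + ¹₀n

H-3

Conserve mass number: 4 = A + 1, so A = 3.
Conserve atomic number: 1 = Z + 0, so Z = 1.
A = 3 and Z = 1 is ³₁H — a triton.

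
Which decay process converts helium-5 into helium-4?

neutron emission

ΔA = 4 − 5 = -1; ΔZ = 2 − 2 = +0.
A drops by 1 with Z unchanged — a neutron was emitted.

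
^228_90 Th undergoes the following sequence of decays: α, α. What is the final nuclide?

Start: (A, Z) = (228, 90).
After α: (224, 88).
After α: (220, 86).
Z = 86 is radon.

Rn-220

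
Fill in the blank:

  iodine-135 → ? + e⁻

Xe-135

Conserve mass number: 135 = A + 0, so A = 135.
Conserve atomic number: 53 = Z − 1, so Z = 54.
Z = 54 is xenon, so the species is xenon-135.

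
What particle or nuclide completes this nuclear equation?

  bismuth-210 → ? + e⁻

Conserve mass number: 210 = A + 0, so A = 210.
Conserve atomic number: 83 = Z − 1, so Z = 84.
Z = 84 is polonium, so the species is polonium-210.

Po-210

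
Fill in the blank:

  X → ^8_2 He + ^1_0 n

Conserve mass number: A = 8 + 1, so A = 9.
Conserve atomic number: Z = 2 + 0, so Z = 2.
Z = 2 is helium, so the species is ^9_2 He.

He-9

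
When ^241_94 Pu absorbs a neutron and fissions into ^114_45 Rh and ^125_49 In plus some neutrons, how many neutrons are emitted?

Conserve mass number: 242 = 114 + 125 + k, so k = 242 − 239 = 3.
Check atomic number: 94 = 45 + 49 + 0 = 94. ✓

3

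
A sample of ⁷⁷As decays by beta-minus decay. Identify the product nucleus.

Se-77

Beta-minus decay: mass number changes by +0, atomic number by +1.
A: 77 = 77; Z: 33 + 1 = 34.
Z = 34 is selenium, so the daughter is ⁷⁷Se.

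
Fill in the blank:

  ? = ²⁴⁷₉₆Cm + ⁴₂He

Cf-251

Conserve mass number: A = 247 + 4, so A = 251.
Conserve atomic number: Z = 96 + 2, so Z = 98.
Z = 98 is californium, so the species is ²⁵¹₉₈Cf.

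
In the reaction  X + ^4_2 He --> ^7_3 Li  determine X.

Conserve mass number: A + 4 = 7, so A = 3.
Conserve atomic number: Z + 2 = 3, so Z = 1.
A = 3 and Z = 1 is ^3_1 H — a triton.

triton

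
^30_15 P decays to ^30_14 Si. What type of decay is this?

ΔA = 30 − 30 = 0; ΔZ = 14 − 15 = -1.
A is unchanged and Z drops by 1 — a proton has become a neutron (β⁺ emission or electron capture).

beta-plus decay or electron capture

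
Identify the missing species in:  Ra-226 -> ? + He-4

Conserve mass number: 226 = A + 4, so A = 222.
Conserve atomic number: 88 = Z + 2, so Z = 86.
Z = 86 is radon, so the species is Rn-222.

Rn-222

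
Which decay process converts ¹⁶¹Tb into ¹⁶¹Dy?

ΔA = 161 − 161 = 0; ΔZ = 66 − 65 = +1.
A is unchanged and Z rises by 1 — a neutron has become a proton (β⁻ decay).

beta-minus decay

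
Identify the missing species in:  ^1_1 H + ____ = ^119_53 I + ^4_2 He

Xe-122

Conserve mass number: 1 + A = 119 + 4, so A = 122.
Conserve atomic number: 1 + Z = 53 + 2, so Z = 54.
Z = 54 is xenon, so the species is ^122_54 Xe.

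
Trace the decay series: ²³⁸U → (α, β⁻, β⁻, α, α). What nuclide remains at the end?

Ra-226

Start: (A, Z) = (238, 92).
After α: (234, 90).
After β⁻: (234, 91).
After β⁻: (234, 92).
After α: (230, 90).
After α: (226, 88).
Z = 88 is radium.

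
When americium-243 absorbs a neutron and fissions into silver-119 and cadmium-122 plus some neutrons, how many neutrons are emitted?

Conserve mass number: 244 = 119 + 122 + k, so k = 244 − 241 = 3.
Check atomic number: 95 = 47 + 48 + 0 = 95. ✓

3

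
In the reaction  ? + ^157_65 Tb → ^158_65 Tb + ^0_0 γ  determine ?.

Conserve mass number: A + 157 = 158 + 0, so A = 1.
Conserve atomic number: Z + 65 = 65 + 0, so Z = 0.
A = 1 and Z = 0 is ^1_0 n — a neutron.

neutron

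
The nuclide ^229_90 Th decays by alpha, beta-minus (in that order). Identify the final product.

Ac-225

Start: (A, Z) = (229, 90).
After α: (225, 88).
After β⁻: (225, 89).
Z = 89 is actinium.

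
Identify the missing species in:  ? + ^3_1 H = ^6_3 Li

He-3

Conserve mass number: A + 3 = 6, so A = 3.
Conserve atomic number: Z + 1 = 3, so Z = 2.
Z = 2 is helium, so the species is ^3_2 He.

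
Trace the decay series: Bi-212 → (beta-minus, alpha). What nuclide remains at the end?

Pb-208

Start: (A, Z) = (212, 83).
After β⁻: (212, 84).
After α: (208, 82).
Z = 82 is lead.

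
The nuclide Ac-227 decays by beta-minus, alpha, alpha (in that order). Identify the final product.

Start: (A, Z) = (227, 89).
After β⁻: (227, 90).
After α: (223, 88).
After α: (219, 86).
Z = 86 is radon.

Rn-219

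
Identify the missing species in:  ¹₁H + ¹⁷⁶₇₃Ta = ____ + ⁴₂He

Hf-173

Conserve mass number: 1 + 176 = A + 4, so A = 173.
Conserve atomic number: 1 + 73 = Z + 2, so Z = 72.
Z = 72 is hafnium, so the species is ¹⁷³₇₂Hf.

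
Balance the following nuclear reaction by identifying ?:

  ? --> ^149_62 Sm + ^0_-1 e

Conserve mass number: A = 149 + 0, so A = 149.
Conserve atomic number: Z = 62 − 1, so Z = 61.
Z = 61 is promethium, so the species is ^149_61 Pm.

Pm-149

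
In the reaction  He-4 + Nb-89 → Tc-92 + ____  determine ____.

Conserve mass number: 4 + 89 = 92 + A, so A = 1.
Conserve atomic number: 2 + 41 = 43 + Z, so Z = 0.
A = 1 and Z = 0 is n — a neutron.

neutron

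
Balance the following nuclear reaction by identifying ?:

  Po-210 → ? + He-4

Pb-206

Conserve mass number: 210 = A + 4, so A = 206.
Conserve atomic number: 84 = Z + 2, so Z = 82.
Z = 82 is lead, so the species is Pb-206.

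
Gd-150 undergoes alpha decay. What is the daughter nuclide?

Alpha decay: mass number changes by -4, atomic number by -2.
A: 150 − 4 = 146; Z: 64 − 2 = 62.
Z = 62 is samarium, so the daughter is Sm-146.

Sm-146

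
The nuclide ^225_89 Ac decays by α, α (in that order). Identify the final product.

At-217

Start: (A, Z) = (225, 89).
After α: (221, 87).
After α: (217, 85).
Z = 85 is astatine.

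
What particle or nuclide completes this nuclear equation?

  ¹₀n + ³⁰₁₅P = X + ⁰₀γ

Conserve mass number: 1 + 30 = A + 0, so A = 31.
Conserve atomic number: 0 + 15 = Z + 0, so Z = 15.
Z = 15 is phosphorus, so the species is ³¹₁₅P.

P-31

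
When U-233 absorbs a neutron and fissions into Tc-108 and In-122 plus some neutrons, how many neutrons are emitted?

Conserve mass number: 234 = 108 + 122 + k, so k = 234 − 230 = 4.
Check atomic number: 92 = 43 + 49 + 0 = 92. ✓

4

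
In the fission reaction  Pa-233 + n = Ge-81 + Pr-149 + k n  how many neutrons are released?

Conserve mass number: 234 = 81 + 149 + k, so k = 234 − 230 = 4.
Check atomic number: 91 = 32 + 59 + 0 = 91. ✓

4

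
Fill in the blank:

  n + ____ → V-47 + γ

Conserve mass number: 1 + A = 47 + 0, so A = 46.
Conserve atomic number: 0 + Z = 23 + 0, so Z = 23.
Z = 23 is vanadium, so the species is V-46.

V-46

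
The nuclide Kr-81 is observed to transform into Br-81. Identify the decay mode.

beta-plus decay or electron capture

ΔA = 81 − 81 = 0; ΔZ = 35 − 36 = -1.
A is unchanged and Z drops by 1 — a proton has become a neutron (β⁺ emission or electron capture).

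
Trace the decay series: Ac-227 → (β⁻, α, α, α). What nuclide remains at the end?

Start: (A, Z) = (227, 89).
After β⁻: (227, 90).
After α: (223, 88).
After α: (219, 86).
After α: (215, 84).
Z = 84 is polonium.

Po-215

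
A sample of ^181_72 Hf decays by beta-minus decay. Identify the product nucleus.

Ta-181

Beta-minus decay: mass number changes by +0, atomic number by +1.
A: 181 = 181; Z: 72 + 1 = 73.
Z = 73 is tantalum, so the daughter is ^181_73 Ta.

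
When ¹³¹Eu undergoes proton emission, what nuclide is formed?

Proton emission: mass number changes by -1, atomic number by -1.
A: 131 − 1 = 130; Z: 63 − 1 = 62.
Z = 62 is samarium, so the daughter is ¹³⁰Sm.

Sm-130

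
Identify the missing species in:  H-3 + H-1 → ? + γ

He-4

Conserve mass number: 3 + 1 = A + 0, so A = 4.
Conserve atomic number: 1 + 1 = Z + 0, so Z = 2.
A = 4 and Z = 2 is He-4 — an alpha particle.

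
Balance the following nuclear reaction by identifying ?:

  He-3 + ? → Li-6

Conserve mass number: 3 + A = 6, so A = 3.
Conserve atomic number: 2 + Z = 3, so Z = 1.
A = 3 and Z = 1 is H-3 — a triton.

triton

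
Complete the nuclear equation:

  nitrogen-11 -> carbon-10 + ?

Conserve mass number: 11 = 10 + A, so A = 1.
Conserve atomic number: 7 = 6 + Z, so Z = 1.
A = 1 and Z = 1 is hydrogen-1 — a proton.

proton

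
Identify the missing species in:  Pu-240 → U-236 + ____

alpha particle

Conserve mass number: 240 = 236 + A, so A = 4.
Conserve atomic number: 94 = 92 + Z, so Z = 2.
A = 4 and Z = 2 is He-4 — an alpha particle.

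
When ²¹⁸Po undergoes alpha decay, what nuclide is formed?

Pb-214

Alpha decay: mass number changes by -4, atomic number by -2.
A: 218 − 4 = 214; Z: 84 − 2 = 82.
Z = 82 is lead, so the daughter is ²¹⁴Pb.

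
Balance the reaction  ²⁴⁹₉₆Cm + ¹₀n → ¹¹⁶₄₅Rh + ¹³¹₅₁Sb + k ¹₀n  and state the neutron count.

3

Conserve mass number: 250 = 116 + 131 + k, so k = 250 − 247 = 3.
Check atomic number: 96 = 45 + 51 + 0 = 96. ✓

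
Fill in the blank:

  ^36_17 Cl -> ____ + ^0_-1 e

Ar-36

Conserve mass number: 36 = A + 0, so A = 36.
Conserve atomic number: 17 = Z − 1, so Z = 18.
Z = 18 is argon, so the species is ^36_18 Ar.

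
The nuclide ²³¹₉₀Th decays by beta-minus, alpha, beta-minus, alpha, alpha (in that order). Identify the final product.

Rn-219

Start: (A, Z) = (231, 90).
After β⁻: (231, 91).
After α: (227, 89).
After β⁻: (227, 90).
After α: (223, 88).
After α: (219, 86).
Z = 86 is radon.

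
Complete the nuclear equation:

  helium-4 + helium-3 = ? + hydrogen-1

Li-6

Conserve mass number: 4 + 3 = A + 1, so A = 6.
Conserve atomic number: 2 + 2 = Z + 1, so Z = 3.
Z = 3 is lithium, so the species is lithium-6.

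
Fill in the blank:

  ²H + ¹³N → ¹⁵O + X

gamma ray

Conserve mass number: 2 + 13 = 15 + A, so A = 0.
Conserve atomic number: 1 + 7 = 8 + Z, so Z = 0.
A = 0 and Z = 0 is γ — a gamma ray.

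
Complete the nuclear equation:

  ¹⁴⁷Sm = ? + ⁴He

Conserve mass number: 147 = A + 4, so A = 143.
Conserve atomic number: 62 = Z + 2, so Z = 60.
Z = 60 is neodymium, so the species is ¹⁴³Nd.

Nd-143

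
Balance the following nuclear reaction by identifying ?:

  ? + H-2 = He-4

Conserve mass number: A + 2 = 4, so A = 2.
Conserve atomic number: Z + 1 = 2, so Z = 1.
A = 2 and Z = 1 is H-2 — a deuteron.

deuteron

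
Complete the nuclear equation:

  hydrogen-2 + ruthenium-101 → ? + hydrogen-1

Conserve mass number: 2 + 101 = A + 1, so A = 102.
Conserve atomic number: 1 + 44 = Z + 1, so Z = 44.
Z = 44 is ruthenium, so the species is ruthenium-102.

Ru-102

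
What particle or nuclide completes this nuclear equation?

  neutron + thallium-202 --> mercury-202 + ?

proton

Conserve mass number: 1 + 202 = 202 + A, so A = 1.
Conserve atomic number: 0 + 81 = 80 + Z, so Z = 1.
A = 1 and Z = 1 is hydrogen-1 — a proton.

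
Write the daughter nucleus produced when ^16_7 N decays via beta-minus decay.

Beta-minus decay: mass number changes by +0, atomic number by +1.
A: 16 = 16; Z: 7 + 1 = 8.
Z = 8 is oxygen, so the daughter is ^16_8 O.

O-16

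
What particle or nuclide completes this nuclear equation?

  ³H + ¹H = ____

He-4

Conserve mass number: 3 + 1 = A, so A = 4.
Conserve atomic number: 1 + 1 = Z, so Z = 2.
A = 4 and Z = 2 is ⁴He — an alpha particle.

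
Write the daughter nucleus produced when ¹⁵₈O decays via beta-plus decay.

Beta-plus decay: mass number changes by +0, atomic number by -1.
A: 15 = 15; Z: 8 − 1 = 7.
Z = 7 is nitrogen, so the daughter is ¹⁵₇N.

N-15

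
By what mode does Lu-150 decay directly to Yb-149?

ΔA = 149 − 150 = -1; ΔZ = 70 − 71 = -1.
A drops by 1 and Z drops by 1 — a proton was emitted.

proton emission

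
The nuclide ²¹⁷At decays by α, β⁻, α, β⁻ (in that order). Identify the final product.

Start: (A, Z) = (217, 85).
After α: (213, 83).
After β⁻: (213, 84).
After α: (209, 82).
After β⁻: (209, 83).
Z = 83 is bismuth.

Bi-209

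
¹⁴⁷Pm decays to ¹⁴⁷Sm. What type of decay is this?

beta-minus decay

ΔA = 147 − 147 = 0; ΔZ = 62 − 61 = +1.
A is unchanged and Z rises by 1 — a neutron has become a proton (β⁻ decay).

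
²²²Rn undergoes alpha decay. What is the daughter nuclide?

Alpha decay: mass number changes by -4, atomic number by -2.
A: 222 − 4 = 218; Z: 86 − 2 = 84.
Z = 84 is polonium, so the daughter is ²¹⁸Po.

Po-218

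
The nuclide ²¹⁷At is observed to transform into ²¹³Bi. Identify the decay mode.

alpha decay

ΔA = 213 − 217 = -4; ΔZ = 83 − 85 = -2.
A drops by 4 and Z drops by 2 — the signature of alpha emission.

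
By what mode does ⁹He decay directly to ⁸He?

ΔA = 8 − 9 = -1; ΔZ = 2 − 2 = +0.
A drops by 1 with Z unchanged — a neutron was emitted.

neutron emission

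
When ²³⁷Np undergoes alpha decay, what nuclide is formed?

Pa-233

Alpha decay: mass number changes by -4, atomic number by -2.
A: 237 − 4 = 233; Z: 93 − 2 = 91.
Z = 91 is protactinium, so the daughter is ²³³Pa.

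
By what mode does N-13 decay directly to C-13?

ΔA = 13 − 13 = 0; ΔZ = 6 − 7 = -1.
A is unchanged and Z drops by 1 — a proton has become a neutron (β⁺ emission or electron capture).

beta-plus decay or electron capture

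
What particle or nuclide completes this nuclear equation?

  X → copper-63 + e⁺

Zn-63

Conserve mass number: A = 63 + 0, so A = 63.
Conserve atomic number: Z = 29 + 1, so Z = 30.
Z = 30 is zinc, so the species is zinc-63.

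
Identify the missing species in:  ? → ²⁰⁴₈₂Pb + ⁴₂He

Po-208

Conserve mass number: A = 204 + 4, so A = 208.
Conserve atomic number: Z = 82 + 2, so Z = 84.
Z = 84 is polonium, so the species is ²⁰⁸₈₄Po.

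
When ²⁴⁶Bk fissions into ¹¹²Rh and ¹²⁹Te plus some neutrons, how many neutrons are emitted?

Conserve mass number: 246 = 112 + 129 + k, so k = 246 − 241 = 5.
Check atomic number: 97 = 45 + 52 + 0 = 97. ✓

5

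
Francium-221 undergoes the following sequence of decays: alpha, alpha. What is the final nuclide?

Start: (A, Z) = (221, 87).
After α: (217, 85).
After α: (213, 83).
Z = 83 is bismuth.

Bi-213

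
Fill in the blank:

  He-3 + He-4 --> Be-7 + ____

Conserve mass number: 3 + 4 = 7 + A, so A = 0.
Conserve atomic number: 2 + 2 = 4 + Z, so Z = 0.
A = 0 and Z = 0 is γ — a gamma ray.

gamma ray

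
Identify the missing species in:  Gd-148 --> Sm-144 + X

Conserve mass number: 148 = 144 + A, so A = 4.
Conserve atomic number: 64 = 62 + Z, so Z = 2.
A = 4 and Z = 2 is He-4 — an alpha particle.

alpha particle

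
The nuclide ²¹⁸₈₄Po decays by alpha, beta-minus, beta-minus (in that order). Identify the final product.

Po-214

Start: (A, Z) = (218, 84).
After α: (214, 82).
After β⁻: (214, 83).
After β⁻: (214, 84).
Z = 84 is polonium.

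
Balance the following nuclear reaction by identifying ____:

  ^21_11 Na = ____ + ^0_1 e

Conserve mass number: 21 = A + 0, so A = 21.
Conserve atomic number: 11 = Z + 1, so Z = 10.
Z = 10 is neon, so the species is ^21_10 Ne.

Ne-21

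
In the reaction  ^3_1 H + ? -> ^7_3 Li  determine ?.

alpha particle

Conserve mass number: 3 + A = 7, so A = 4.
Conserve atomic number: 1 + Z = 3, so Z = 2.
A = 4 and Z = 2 is ^4_2 He — an alpha particle.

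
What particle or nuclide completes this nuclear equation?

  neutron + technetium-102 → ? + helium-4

Conserve mass number: 1 + 102 = A + 4, so A = 99.
Conserve atomic number: 0 + 43 = Z + 2, so Z = 41.
Z = 41 is niobium, so the species is niobium-99.

Nb-99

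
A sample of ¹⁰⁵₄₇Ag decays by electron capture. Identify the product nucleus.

Pd-105

Electron capture: mass number changes by +0, atomic number by -1.
A: 105 = 105; Z: 47 − 1 = 46.
Z = 46 is palladium, so the daughter is ¹⁰⁵₄₆Pd.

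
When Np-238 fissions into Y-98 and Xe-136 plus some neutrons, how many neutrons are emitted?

Conserve mass number: 238 = 98 + 136 + k, so k = 238 − 234 = 4.
Check atomic number: 93 = 39 + 54 + 0 = 93. ✓

4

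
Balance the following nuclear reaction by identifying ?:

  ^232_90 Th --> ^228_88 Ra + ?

Conserve mass number: 232 = 228 + A, so A = 4.
Conserve atomic number: 90 = 88 + Z, so Z = 2.
A = 4 and Z = 2 is ^4_2 He — an alpha particle.

alpha particle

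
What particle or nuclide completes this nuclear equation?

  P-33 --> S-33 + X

beta-minus particle

Conserve mass number: 33 = 33 + A, so A = 0.
Conserve atomic number: 15 = 16 + Z, so Z = -1.
A = 0 and Z = -1 is e⁻ — a beta-minus particle.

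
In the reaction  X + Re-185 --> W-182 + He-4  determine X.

Conserve mass number: A + 185 = 182 + 4, so A = 1.
Conserve atomic number: Z + 75 = 74 + 2, so Z = 1.
A = 1 and Z = 1 is H-1 — a proton.

proton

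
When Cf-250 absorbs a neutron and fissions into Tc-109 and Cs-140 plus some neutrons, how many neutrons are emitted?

2

Conserve mass number: 251 = 109 + 140 + k, so k = 251 − 249 = 2.
Check atomic number: 98 = 43 + 55 + 0 = 98. ✓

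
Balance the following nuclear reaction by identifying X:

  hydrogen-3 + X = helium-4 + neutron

deuteron

Conserve mass number: 3 + A = 4 + 1, so A = 2.
Conserve atomic number: 1 + Z = 2 + 0, so Z = 1.
A = 2 and Z = 1 is hydrogen-2 — a deuteron.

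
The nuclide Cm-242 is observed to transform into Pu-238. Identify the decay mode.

ΔA = 238 − 242 = -4; ΔZ = 94 − 96 = -2.
A drops by 4 and Z drops by 2 — the signature of alpha emission.

alpha decay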